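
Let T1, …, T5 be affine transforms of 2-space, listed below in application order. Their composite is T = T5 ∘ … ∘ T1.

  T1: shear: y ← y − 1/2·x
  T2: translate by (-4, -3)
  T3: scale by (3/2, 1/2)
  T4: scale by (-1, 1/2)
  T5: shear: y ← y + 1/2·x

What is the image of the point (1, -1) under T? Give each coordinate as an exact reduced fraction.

T(p) = (9/2, 9/8)

T1 shear: y ← y − 1/2·x: (1, -1) → (1, -3/2)
T2 translate by (-4, -3): (1, -3/2) → (-3, -9/2)
T3 scale by (3/2, 1/2): (-3, -9/2) → (-9/2, -9/4)
T4 scale by (-1, 1/2): (-9/2, -9/4) → (9/2, -9/8)
T5 shear: y ← y + 1/2·x: (9/2, -9/8) → (9/2, 9/8)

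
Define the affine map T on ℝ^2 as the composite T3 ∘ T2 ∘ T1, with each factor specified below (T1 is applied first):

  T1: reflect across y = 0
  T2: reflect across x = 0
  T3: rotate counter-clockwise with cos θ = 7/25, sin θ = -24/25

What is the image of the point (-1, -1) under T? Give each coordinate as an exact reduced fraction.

T1 reflect across y = 0: (-1, -1) → (-1, 1)
T2 reflect across x = 0: (-1, 1) → (1, 1)
T3 rotate counter-clockwise with cos θ = 7/25, sin θ = -24/25: (1, 1) → (31/25, -17/25)

T(p) = (31/25, -17/25)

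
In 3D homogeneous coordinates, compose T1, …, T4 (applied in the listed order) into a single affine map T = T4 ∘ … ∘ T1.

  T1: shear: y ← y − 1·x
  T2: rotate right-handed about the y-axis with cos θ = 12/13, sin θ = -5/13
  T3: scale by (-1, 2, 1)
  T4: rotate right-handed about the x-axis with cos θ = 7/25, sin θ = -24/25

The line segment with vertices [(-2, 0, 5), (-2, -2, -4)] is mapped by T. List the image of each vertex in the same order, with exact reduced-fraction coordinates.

image vertices: (49/13, 1564/325, -898/325), (4/13, -1392/325, -406/325)

T1 shear: y ← y − 1·x: (-2, 0, 5) → (-2, 2, 5); (-2, -2, -4) → (-2, 0, -4)
T2 rotate right-handed about the y-axis with cos θ = 12/13, sin θ = -5/13: (-2, 2, 5) → (-49/13, 2, 50/13); (-2, 0, -4) → (-4/13, 0, -58/13)
T3 scale by (-1, 2, 1): (-49/13, 2, 50/13) → (49/13, 4, 50/13); (-4/13, 0, -58/13) → (4/13, 0, -58/13)
T4 rotate right-handed about the x-axis with cos θ = 7/25, sin θ = -24/25: (49/13, 4, 50/13) → (49/13, 1564/325, -898/325); (4/13, 0, -58/13) → (4/13, -1392/325, -406/325)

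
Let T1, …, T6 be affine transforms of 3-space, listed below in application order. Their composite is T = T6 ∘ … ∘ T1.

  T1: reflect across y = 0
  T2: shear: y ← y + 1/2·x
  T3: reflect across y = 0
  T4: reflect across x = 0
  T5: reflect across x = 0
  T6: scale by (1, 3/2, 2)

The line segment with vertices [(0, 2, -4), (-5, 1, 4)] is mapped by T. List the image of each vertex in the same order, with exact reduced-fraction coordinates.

T1 reflect across y = 0: (0, 2, -4) → (0, -2, -4); (-5, 1, 4) → (-5, -1, 4)
T2 shear: y ← y + 1/2·x: (0, -2, -4) → (0, -2, -4); (-5, -1, 4) → (-5, -7/2, 4)
T3 reflect across y = 0: (0, -2, -4) → (0, 2, -4); (-5, -7/2, 4) → (-5, 7/2, 4)
T4 reflect across x = 0: (0, 2, -4) → (0, 2, -4); (-5, 7/2, 4) → (5, 7/2, 4)
T5 reflect across x = 0: (0, 2, -4) → (0, 2, -4); (5, 7/2, 4) → (-5, 7/2, 4)
T6 scale by (1, 3/2, 2): (0, 2, -4) → (0, 3, -8); (-5, 7/2, 4) → (-5, 21/4, 8)

image vertices: (0, 3, -8), (-5, 21/4, 8)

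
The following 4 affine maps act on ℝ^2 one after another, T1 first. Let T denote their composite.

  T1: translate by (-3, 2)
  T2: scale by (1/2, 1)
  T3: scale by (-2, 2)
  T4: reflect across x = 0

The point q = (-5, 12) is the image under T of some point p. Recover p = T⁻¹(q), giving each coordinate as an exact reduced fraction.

p = (-2, 4)

T1 = [1 0 -3; 0 1 2; 0 0 1]
T2·T1 = [1/2 0 -3/2; 0 1 2; 0 0 1]
T3·…·T1 = [-1 0 3; 0 2 4; 0 0 1]
T4·…·T1 = [1 0 -3; 0 2 4; 0 0 1]
det M = 2; M⁻¹ = [1 0 3; 0 1/2 -2; 0 0 1]
M⁻¹ · (-5, 12)ᵀ = (-2, 4)ᵀ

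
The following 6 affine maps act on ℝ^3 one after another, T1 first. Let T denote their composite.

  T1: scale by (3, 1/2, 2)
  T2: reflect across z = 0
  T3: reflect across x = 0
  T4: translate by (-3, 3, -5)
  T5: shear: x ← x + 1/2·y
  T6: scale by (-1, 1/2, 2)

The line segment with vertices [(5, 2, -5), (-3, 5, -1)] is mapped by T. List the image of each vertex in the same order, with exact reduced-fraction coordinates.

image vertices: (16, 2, 10), (-35/4, 11/4, -6)

T1 scale by (3, 1/2, 2): (5, 2, -5) → (15, 1, -10); (-3, 5, -1) → (-9, 5/2, -2)
T2 reflect across z = 0: (15, 1, -10) → (15, 1, 10); (-9, 5/2, -2) → (-9, 5/2, 2)
T3 reflect across x = 0: (15, 1, 10) → (-15, 1, 10); (-9, 5/2, 2) → (9, 5/2, 2)
T4 translate by (-3, 3, -5): (-15, 1, 10) → (-18, 4, 5); (9, 5/2, 2) → (6, 11/2, -3)
T5 shear: x ← x + 1/2·y: (-18, 4, 5) → (-16, 4, 5); (6, 11/2, -3) → (35/4, 11/2, -3)
T6 scale by (-1, 1/2, 2): (-16, 4, 5) → (16, 2, 10); (35/4, 11/2, -3) → (-35/4, 11/4, -6)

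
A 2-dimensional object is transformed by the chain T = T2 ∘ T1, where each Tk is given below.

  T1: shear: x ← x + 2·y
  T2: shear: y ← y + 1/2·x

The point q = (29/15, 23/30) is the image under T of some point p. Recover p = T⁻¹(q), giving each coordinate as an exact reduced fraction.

p = (7/3, -1/5)

T1 = [1 2 0; 0 1 0; 0 0 1]
T2·T1 = [1 2 0; 1/2 2 0; 0 0 1]
det M = 1; M⁻¹ = [2 -2 0; -1/2 1 0; 0 0 1]
M⁻¹ · (29/15, 23/30)ᵀ = (7/3, -1/5)ᵀ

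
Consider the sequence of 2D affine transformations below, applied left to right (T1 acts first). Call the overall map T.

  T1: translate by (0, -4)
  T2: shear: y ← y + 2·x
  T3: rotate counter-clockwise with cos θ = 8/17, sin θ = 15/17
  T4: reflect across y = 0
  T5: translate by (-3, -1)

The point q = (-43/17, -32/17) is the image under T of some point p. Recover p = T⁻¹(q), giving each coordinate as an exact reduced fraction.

p = (1, 2)

T1 = [1 0 0; 0 1 -4; 0 0 1]
T2·T1 = [1 0 0; 2 1 -4; 0 0 1]
T3·…·T1 = [-22/17 -15/17 60/17; 31/17 8/17 -32/17; 0 0 1]
T4·…·T1 = [-22/17 -15/17 60/17; -31/17 -8/17 32/17; 0 0 1]
T5·…·T1 = [-22/17 -15/17 9/17; -31/17 -8/17 15/17; 0 0 1]
det M = -1; M⁻¹ = [8/17 -15/17 9/17; -31/17 22/17 -3/17; 0 0 1]
M⁻¹ · (-43/17, -32/17)ᵀ = (1, 2)ᵀ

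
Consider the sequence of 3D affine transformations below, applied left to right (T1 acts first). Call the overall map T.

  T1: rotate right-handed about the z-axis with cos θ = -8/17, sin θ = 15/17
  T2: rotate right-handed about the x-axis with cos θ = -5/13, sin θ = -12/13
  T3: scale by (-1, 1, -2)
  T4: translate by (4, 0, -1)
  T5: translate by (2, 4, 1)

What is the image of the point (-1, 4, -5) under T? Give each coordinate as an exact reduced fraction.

T(p) = (154/17, 99/221, -1978/221)

T1 rotate right-handed about the z-axis with cos θ = -8/17, sin θ = 15/17: (-1, 4, -5) → (-52/17, -47/17, -5)
T2 rotate right-handed about the x-axis with cos θ = -5/13, sin θ = -12/13: (-52/17, -47/17, -5) → (-52/17, -785/221, 989/221)
T3 scale by (-1, 1, -2): (-52/17, -785/221, 989/221) → (52/17, -785/221, -1978/221)
T4 translate by (4, 0, -1): (52/17, -785/221, -1978/221) → (120/17, -785/221, -2199/221)
T5 translate by (2, 4, 1): (120/17, -785/221, -2199/221) → (154/17, 99/221, -1978/221)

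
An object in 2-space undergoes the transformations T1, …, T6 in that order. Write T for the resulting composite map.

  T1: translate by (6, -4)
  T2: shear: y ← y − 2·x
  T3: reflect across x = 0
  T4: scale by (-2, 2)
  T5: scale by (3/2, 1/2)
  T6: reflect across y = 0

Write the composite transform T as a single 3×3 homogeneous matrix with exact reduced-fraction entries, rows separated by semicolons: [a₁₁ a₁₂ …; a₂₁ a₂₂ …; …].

T = [3 0 18; 2 -1 16; 0 0 1]

T1 = [1 0 6; 0 1 -4; 0 0 1]
T2·T1 = [1 0 6; -2 1 -16; 0 0 1]
T3·…·T1 = [-1 0 -6; -2 1 -16; 0 0 1]
T4·…·T1 = [2 0 12; -4 2 -32; 0 0 1]
T5·…·T1 = [3 0 18; -2 1 -16; 0 0 1]
T6·…·T1 = [3 0 18; 2 -1 16; 0 0 1]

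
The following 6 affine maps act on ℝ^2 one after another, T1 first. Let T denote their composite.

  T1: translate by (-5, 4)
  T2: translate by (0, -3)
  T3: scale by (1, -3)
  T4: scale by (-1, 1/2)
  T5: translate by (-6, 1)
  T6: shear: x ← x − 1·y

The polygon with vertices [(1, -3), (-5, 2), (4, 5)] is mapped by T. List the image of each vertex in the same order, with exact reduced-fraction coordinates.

T1 translate by (-5, 4): (1, -3) → (-4, 1); (-5, 2) → (-10, 6); (4, 5) → (-1, 9)
T2 translate by (0, -3): (-4, 1) → (-4, -2); (-10, 6) → (-10, 3); (-1, 9) → (-1, 6)
T3 scale by (1, -3): (-4, -2) → (-4, 6); (-10, 3) → (-10, -9); (-1, 6) → (-1, -18)
T4 scale by (-1, 1/2): (-4, 6) → (4, 3); (-10, -9) → (10, -9/2); (-1, -18) → (1, -9)
T5 translate by (-6, 1): (4, 3) → (-2, 4); (10, -9/2) → (4, -7/2); (1, -9) → (-5, -8)
T6 shear: x ← x − 1·y: (-2, 4) → (-6, 4); (4, -7/2) → (15/2, -7/2); (-5, -8) → (3, -8)

image vertices: (-6, 4), (15/2, -7/2), (3, -8)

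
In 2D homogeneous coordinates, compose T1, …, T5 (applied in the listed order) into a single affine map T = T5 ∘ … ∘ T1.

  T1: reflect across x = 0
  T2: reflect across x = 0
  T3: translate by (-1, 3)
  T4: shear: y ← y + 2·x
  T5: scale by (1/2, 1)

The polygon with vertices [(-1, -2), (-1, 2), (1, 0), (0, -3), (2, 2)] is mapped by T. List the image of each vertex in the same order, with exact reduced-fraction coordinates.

T1 reflect across x = 0: (-1, -2) → (1, -2); (-1, 2) → (1, 2); (1, 0) → (-1, 0); (0, -3) → (0, -3); (2, 2) → (-2, 2)
T2 reflect across x = 0: (1, -2) → (-1, -2); (1, 2) → (-1, 2); (-1, 0) → (1, 0); (0, -3) → (0, -3); (-2, 2) → (2, 2)
T3 translate by (-1, 3): (-1, -2) → (-2, 1); (-1, 2) → (-2, 5); (1, 0) → (0, 3); (0, -3) → (-1, 0); (2, 2) → (1, 5)
T4 shear: y ← y + 2·x: (-2, 1) → (-2, -3); (-2, 5) → (-2, 1); (0, 3) → (0, 3); (-1, 0) → (-1, -2); (1, 5) → (1, 7)
T5 scale by (1/2, 1): (-2, -3) → (-1, -3); (-2, 1) → (-1, 1); (0, 3) → (0, 3); (-1, -2) → (-1/2, -2); (1, 7) → (1/2, 7)

image vertices: (-1, -3), (-1, 1), (0, 3), (-1/2, -2), (1/2, 7)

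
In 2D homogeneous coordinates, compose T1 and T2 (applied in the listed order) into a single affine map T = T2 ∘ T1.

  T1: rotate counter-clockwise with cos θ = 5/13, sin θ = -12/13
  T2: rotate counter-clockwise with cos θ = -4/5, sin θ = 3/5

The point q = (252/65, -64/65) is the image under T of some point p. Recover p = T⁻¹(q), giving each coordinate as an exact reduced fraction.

p = (0, -4)

T1 = [5/13 12/13 0; -12/13 5/13 0; 0 0 1]
T2·T1 = [16/65 -63/65 0; 63/65 16/65 0; 0 0 1]
det M = 1; M⁻¹ = [16/65 63/65 0; -63/65 16/65 0; 0 0 1]
M⁻¹ · (252/65, -64/65)ᵀ = (0, -4)ᵀ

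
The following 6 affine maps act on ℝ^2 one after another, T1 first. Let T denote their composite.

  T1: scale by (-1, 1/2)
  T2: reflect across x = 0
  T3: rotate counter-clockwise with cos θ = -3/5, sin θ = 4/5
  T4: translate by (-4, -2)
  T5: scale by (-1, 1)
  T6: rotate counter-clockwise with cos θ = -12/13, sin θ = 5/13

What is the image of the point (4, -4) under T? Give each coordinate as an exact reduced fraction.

T(p) = (-348/65, -24/65)

T1 scale by (-1, 1/2): (4, -4) → (-4, -2)
T2 reflect across x = 0: (-4, -2) → (4, -2)
T3 rotate counter-clockwise with cos θ = -3/5, sin θ = 4/5: (4, -2) → (-4/5, 22/5)
T4 translate by (-4, -2): (-4/5, 22/5) → (-24/5, 12/5)
T5 scale by (-1, 1): (-24/5, 12/5) → (24/5, 12/5)
T6 rotate counter-clockwise with cos θ = -12/13, sin θ = 5/13: (24/5, 12/5) → (-348/65, -24/65)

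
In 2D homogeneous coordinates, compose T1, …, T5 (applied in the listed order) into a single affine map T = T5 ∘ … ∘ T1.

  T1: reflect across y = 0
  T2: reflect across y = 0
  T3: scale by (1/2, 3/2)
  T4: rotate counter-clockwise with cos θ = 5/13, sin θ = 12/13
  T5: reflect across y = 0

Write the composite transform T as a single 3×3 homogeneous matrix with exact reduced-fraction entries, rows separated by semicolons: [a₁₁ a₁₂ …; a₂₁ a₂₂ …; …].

T1 = [1 0 0; 0 -1 0; 0 0 1]
T2·T1 = [1 0 0; 0 1 0; 0 0 1]
T3·…·T1 = [1/2 0 0; 0 3/2 0; 0 0 1]
T4·…·T1 = [5/26 -18/13 0; 6/13 15/26 0; 0 0 1]
T5·…·T1 = [5/26 -18/13 0; -6/13 -15/26 0; 0 0 1]

T = [5/26 -18/13 0; -6/13 -15/26 0; 0 0 1]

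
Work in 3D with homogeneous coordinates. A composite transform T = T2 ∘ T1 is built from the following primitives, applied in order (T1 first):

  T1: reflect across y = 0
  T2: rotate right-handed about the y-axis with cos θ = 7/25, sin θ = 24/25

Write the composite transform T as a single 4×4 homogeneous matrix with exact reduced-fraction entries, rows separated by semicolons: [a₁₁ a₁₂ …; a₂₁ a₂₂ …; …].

T1 = [1 0 0 0; 0 -1 0 0; 0 0 1 0; 0 0 0 1]
T2·T1 = [7/25 0 24/25 0; 0 -1 0 0; -24/25 0 7/25 0; 0 0 0 1]

T = [7/25 0 24/25 0; 0 -1 0 0; -24/25 0 7/25 0; 0 0 0 1]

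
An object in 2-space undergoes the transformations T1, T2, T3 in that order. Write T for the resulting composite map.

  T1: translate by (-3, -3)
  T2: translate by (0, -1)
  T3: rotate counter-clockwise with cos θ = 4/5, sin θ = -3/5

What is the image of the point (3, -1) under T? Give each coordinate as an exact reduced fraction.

T1 translate by (-3, -3): (3, -1) → (0, -4)
T2 translate by (0, -1): (0, -4) → (0, -5)
T3 rotate counter-clockwise with cos θ = 4/5, sin θ = -3/5: (0, -5) → (-3, -4)

T(p) = (-3, -4)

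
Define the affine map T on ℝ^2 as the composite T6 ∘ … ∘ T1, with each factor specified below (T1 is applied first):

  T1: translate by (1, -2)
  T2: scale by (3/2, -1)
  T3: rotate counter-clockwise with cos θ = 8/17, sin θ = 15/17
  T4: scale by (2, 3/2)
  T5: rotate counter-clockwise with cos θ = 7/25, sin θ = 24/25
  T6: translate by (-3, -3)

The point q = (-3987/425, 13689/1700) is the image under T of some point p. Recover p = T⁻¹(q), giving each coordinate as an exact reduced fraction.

T1 = [1 0 1; 0 1 -2; 0 0 1]
T2·T1 = [3/2 0 3/2; 0 -1 2; 0 0 1]
T3·…·T1 = [12/17 15/17 -18/17; 45/34 -8/17 77/34; 0 0 1]
T4·…·T1 = [24/17 30/17 -36/17; 135/68 -12/17 231/68; 0 0 1]
T5·…·T1 = [-642/425 498/425 -1638/425; 3249/1700 636/425 -1839/1700; 0 0 1]
T6·…·T1 = [-642/425 498/425 -2913/425; 3249/1700 636/425 -6939/1700; 0 0 1]
det M = -9/2; M⁻¹ = [-424/1275 332/1275 -517/425; 361/850 428/1275 3639/850; 0 0 1]
M⁻¹ · (-3987/425, 13689/1700)ᵀ = (4, 3)ᵀ

p = (4, 3)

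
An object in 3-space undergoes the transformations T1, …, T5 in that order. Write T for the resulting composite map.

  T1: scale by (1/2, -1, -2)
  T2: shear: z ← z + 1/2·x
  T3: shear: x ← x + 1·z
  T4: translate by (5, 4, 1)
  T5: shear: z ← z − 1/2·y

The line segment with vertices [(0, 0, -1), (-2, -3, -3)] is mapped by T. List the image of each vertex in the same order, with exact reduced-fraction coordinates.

image vertices: (7, 4, 1), (19/2, 7, 3)

T1 scale by (1/2, -1, -2): (0, 0, -1) → (0, 0, 2); (-2, -3, -3) → (-1, 3, 6)
T2 shear: z ← z + 1/2·x: (0, 0, 2) → (0, 0, 2); (-1, 3, 6) → (-1, 3, 11/2)
T3 shear: x ← x + 1·z: (0, 0, 2) → (2, 0, 2); (-1, 3, 11/2) → (9/2, 3, 11/2)
T4 translate by (5, 4, 1): (2, 0, 2) → (7, 4, 3); (9/2, 3, 11/2) → (19/2, 7, 13/2)
T5 shear: z ← z − 1/2·y: (7, 4, 3) → (7, 4, 1); (19/2, 7, 13/2) → (19/2, 7, 3)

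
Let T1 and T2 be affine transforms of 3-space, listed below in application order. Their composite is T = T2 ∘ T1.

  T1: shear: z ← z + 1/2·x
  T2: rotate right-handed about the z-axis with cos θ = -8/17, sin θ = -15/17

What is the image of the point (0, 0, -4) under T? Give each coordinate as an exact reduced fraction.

T(p) = (0, 0, -4)

T1 shear: z ← z + 1/2·x: (0, 0, -4) → (0, 0, -4)
T2 rotate right-handed about the z-axis with cos θ = -8/17, sin θ = -15/17: (0, 0, -4) → (0, 0, -4)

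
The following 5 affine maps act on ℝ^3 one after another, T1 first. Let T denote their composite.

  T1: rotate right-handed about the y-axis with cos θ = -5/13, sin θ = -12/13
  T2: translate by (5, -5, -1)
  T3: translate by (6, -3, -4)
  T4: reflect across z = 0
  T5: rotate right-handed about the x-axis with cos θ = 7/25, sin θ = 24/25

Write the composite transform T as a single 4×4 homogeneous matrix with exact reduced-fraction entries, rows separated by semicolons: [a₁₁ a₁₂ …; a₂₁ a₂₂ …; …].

T = [-5/13 0 -12/13 11; 288/325 7/25 -24/65 -176/25; -84/325 24/25 7/65 -157/25; 0 0 0 1]

T1 = [-5/13 0 -12/13 0; 0 1 0 0; 12/13 0 -5/13 0; 0 0 0 1]
T2·T1 = [-5/13 0 -12/13 5; 0 1 0 -5; 12/13 0 -5/13 -1; 0 0 0 1]
T3·…·T1 = [-5/13 0 -12/13 11; 0 1 0 -8; 12/13 0 -5/13 -5; 0 0 0 1]
T4·…·T1 = [-5/13 0 -12/13 11; 0 1 0 -8; -12/13 0 5/13 5; 0 0 0 1]
T5·…·T1 = [-5/13 0 -12/13 11; 288/325 7/25 -24/65 -176/25; -84/325 24/25 7/65 -157/25; 0 0 0 1]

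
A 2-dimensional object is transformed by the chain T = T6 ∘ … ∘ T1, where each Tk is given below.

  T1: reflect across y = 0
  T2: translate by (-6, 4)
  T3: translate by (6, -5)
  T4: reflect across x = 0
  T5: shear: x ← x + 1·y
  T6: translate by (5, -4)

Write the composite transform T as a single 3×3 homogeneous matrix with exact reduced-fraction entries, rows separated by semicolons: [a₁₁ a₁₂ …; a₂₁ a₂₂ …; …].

T = [-1 -1 4; 0 -1 -5; 0 0 1]

T1 = [1 0 0; 0 -1 0; 0 0 1]
T2·T1 = [1 0 -6; 0 -1 4; 0 0 1]
T3·…·T1 = [1 0 0; 0 -1 -1; 0 0 1]
T4·…·T1 = [-1 0 0; 0 -1 -1; 0 0 1]
T5·…·T1 = [-1 -1 -1; 0 -1 -1; 0 0 1]
T6·…·T1 = [-1 -1 4; 0 -1 -5; 0 0 1]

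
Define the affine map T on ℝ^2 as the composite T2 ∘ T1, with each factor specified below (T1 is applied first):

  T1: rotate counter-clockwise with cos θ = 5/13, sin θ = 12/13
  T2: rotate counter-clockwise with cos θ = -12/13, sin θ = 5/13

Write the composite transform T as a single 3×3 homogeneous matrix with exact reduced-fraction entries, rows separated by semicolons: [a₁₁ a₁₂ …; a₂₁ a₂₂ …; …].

T1 = [5/13 -12/13 0; 12/13 5/13 0; 0 0 1]
T2·T1 = [-120/169 119/169 0; -119/169 -120/169 0; 0 0 1]

T = [-120/169 119/169 0; -119/169 -120/169 0; 0 0 1]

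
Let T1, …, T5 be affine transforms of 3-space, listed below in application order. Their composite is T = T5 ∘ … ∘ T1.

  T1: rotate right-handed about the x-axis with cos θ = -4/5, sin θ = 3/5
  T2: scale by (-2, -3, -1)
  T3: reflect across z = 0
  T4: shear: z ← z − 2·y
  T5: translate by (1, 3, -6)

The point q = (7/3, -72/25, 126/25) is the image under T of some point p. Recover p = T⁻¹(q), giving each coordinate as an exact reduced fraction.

p = (-2/3, -2, -3/5)

T1 = [1 0 0 0; 0 -4/5 -3/5 0; 0 3/5 -4/5 0; 0 0 0 1]
T2·T1 = [-2 0 0 0; 0 12/5 9/5 0; 0 -3/5 4/5 0; 0 0 0 1]
T3·…·T1 = [-2 0 0 0; 0 12/5 9/5 0; 0 3/5 -4/5 0; 0 0 0 1]
T4·…·T1 = [-2 0 0 0; 0 12/5 9/5 0; 0 -21/5 -22/5 0; 0 0 0 1]
T5·…·T1 = [-2 0 0 1; 0 12/5 9/5 3; 0 -21/5 -22/5 -6; 0 0 0 1]
det M = 6; M⁻¹ = [-1/2 0 0 1/2; 0 22/15 3/5 -4/5; 0 -7/5 -4/5 -3/5; 0 0 0 1]
M⁻¹ · (7/3, -72/25, 126/25)ᵀ = (-2/3, -2, -3/5)ᵀ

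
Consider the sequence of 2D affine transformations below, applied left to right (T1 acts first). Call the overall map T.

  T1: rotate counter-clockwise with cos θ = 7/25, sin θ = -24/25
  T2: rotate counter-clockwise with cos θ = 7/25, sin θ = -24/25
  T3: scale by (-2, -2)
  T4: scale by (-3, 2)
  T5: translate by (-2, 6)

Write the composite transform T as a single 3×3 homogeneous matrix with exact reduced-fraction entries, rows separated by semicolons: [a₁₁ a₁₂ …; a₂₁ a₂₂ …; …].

T = [-3162/625 2016/625 -2; 1344/625 2108/625 6; 0 0 1]

T1 = [7/25 24/25 0; -24/25 7/25 0; 0 0 1]
T2·T1 = [-527/625 336/625 0; -336/625 -527/625 0; 0 0 1]
T3·…·T1 = [1054/625 -672/625 0; 672/625 1054/625 0; 0 0 1]
T4·…·T1 = [-3162/625 2016/625 0; 1344/625 2108/625 0; 0 0 1]
T5·…·T1 = [-3162/625 2016/625 -2; 1344/625 2108/625 6; 0 0 1]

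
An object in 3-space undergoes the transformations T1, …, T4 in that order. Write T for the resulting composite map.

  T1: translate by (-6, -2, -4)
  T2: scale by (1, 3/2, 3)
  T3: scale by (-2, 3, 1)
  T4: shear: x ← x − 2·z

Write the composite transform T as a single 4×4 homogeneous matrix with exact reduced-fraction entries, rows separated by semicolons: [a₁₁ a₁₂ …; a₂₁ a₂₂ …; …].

T = [-2 0 -6 36; 0 9/2 0 -9; 0 0 3 -12; 0 0 0 1]

T1 = [1 0 0 -6; 0 1 0 -2; 0 0 1 -4; 0 0 0 1]
T2·T1 = [1 0 0 -6; 0 3/2 0 -3; 0 0 3 -12; 0 0 0 1]
T3·…·T1 = [-2 0 0 12; 0 9/2 0 -9; 0 0 3 -12; 0 0 0 1]
T4·…·T1 = [-2 0 -6 36; 0 9/2 0 -9; 0 0 3 -12; 0 0 0 1]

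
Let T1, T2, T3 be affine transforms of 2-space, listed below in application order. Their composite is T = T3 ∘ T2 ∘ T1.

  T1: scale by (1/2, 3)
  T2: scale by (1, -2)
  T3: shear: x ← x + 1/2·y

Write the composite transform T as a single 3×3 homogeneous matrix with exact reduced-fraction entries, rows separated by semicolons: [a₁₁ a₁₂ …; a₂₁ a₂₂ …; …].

T1 = [1/2 0 0; 0 3 0; 0 0 1]
T2·T1 = [1/2 0 0; 0 -6 0; 0 0 1]
T3·…·T1 = [1/2 -3 0; 0 -6 0; 0 0 1]

T = [1/2 -3 0; 0 -6 0; 0 0 1]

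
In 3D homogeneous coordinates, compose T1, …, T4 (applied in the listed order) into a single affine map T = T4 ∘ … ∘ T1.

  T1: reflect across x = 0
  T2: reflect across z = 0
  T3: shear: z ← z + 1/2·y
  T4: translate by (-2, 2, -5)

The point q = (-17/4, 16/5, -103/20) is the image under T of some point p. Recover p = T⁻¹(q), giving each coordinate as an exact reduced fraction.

p = (9/4, 6/5, 3/4)

T1 = [-1 0 0 0; 0 1 0 0; 0 0 1 0; 0 0 0 1]
T2·T1 = [-1 0 0 0; 0 1 0 0; 0 0 -1 0; 0 0 0 1]
T3·…·T1 = [-1 0 0 0; 0 1 0 0; 0 1/2 -1 0; 0 0 0 1]
T4·…·T1 = [-1 0 0 -2; 0 1 0 2; 0 1/2 -1 -5; 0 0 0 1]
det M = 1; M⁻¹ = [-1 0 0 -2; 0 1 0 -2; 0 1/2 -1 -6; 0 0 0 1]
M⁻¹ · (-17/4, 16/5, -103/20)ᵀ = (9/4, 6/5, 3/4)ᵀ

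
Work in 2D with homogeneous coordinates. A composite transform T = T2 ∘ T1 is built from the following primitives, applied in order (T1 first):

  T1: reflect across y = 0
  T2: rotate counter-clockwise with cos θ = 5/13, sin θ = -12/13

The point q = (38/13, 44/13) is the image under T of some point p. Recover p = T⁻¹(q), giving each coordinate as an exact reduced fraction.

T1 = [1 0 0; 0 -1 0; 0 0 1]
T2·T1 = [5/13 -12/13 0; -12/13 -5/13 0; 0 0 1]
det M = -1; M⁻¹ = [5/13 -12/13 0; -12/13 -5/13 0; 0 0 1]
M⁻¹ · (38/13, 44/13)ᵀ = (-2, -4)ᵀ

p = (-2, -4)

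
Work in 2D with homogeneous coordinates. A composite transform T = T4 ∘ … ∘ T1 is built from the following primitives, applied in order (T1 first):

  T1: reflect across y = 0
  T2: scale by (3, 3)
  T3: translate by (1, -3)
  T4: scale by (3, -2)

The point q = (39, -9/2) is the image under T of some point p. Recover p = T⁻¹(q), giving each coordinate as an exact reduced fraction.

T1 = [1 0 0; 0 -1 0; 0 0 1]
T2·T1 = [3 0 0; 0 -3 0; 0 0 1]
T3·…·T1 = [3 0 1; 0 -3 -3; 0 0 1]
T4·…·T1 = [9 0 3; 0 6 6; 0 0 1]
det M = 54; M⁻¹ = [1/9 0 -1/3; 0 1/6 -1; 0 0 1]
M⁻¹ · (39, -9/2)ᵀ = (4, -7/4)ᵀ

p = (4, -7/4)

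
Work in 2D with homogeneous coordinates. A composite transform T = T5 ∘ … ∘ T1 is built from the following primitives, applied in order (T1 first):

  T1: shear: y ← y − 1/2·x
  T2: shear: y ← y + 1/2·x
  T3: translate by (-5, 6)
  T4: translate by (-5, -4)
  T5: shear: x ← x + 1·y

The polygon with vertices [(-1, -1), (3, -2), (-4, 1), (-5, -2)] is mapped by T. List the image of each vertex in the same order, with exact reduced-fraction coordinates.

T1 shear: y ← y − 1/2·x: (-1, -1) → (-1, -1/2); (3, -2) → (3, -7/2); (-4, 1) → (-4, 3); (-5, -2) → (-5, 1/2)
T2 shear: y ← y + 1/2·x: (-1, -1/2) → (-1, -1); (3, -7/2) → (3, -2); (-4, 3) → (-4, 1); (-5, 1/2) → (-5, -2)
T3 translate by (-5, 6): (-1, -1) → (-6, 5); (3, -2) → (-2, 4); (-4, 1) → (-9, 7); (-5, -2) → (-10, 4)
T4 translate by (-5, -4): (-6, 5) → (-11, 1); (-2, 4) → (-7, 0); (-9, 7) → (-14, 3); (-10, 4) → (-15, 0)
T5 shear: x ← x + 1·y: (-11, 1) → (-10, 1); (-7, 0) → (-7, 0); (-14, 3) → (-11, 3); (-15, 0) → (-15, 0)

image vertices: (-10, 1), (-7, 0), (-11, 3), (-15, 0)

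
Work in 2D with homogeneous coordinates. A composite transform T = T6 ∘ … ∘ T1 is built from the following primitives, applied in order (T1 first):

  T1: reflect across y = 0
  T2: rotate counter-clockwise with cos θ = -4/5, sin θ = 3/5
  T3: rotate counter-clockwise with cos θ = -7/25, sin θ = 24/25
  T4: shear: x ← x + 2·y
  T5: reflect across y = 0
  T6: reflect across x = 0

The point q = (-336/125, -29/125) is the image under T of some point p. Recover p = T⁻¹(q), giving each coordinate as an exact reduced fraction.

p = (-1, -2)

T1 = [1 0 0; 0 -1 0; 0 0 1]
T2·T1 = [-4/5 3/5 0; 3/5 4/5 0; 0 0 1]
T3·…·T1 = [-44/125 -117/125 0; -117/125 44/125 0; 0 0 1]
T4·…·T1 = [-278/125 -29/125 0; -117/125 44/125 0; 0 0 1]
T5·…·T1 = [-278/125 -29/125 0; 117/125 -44/125 0; 0 0 1]
T6·…·T1 = [278/125 29/125 0; 117/125 -44/125 0; 0 0 1]
det M = -1; M⁻¹ = [44/125 29/125 0; 117/125 -278/125 0; 0 0 1]
M⁻¹ · (-336/125, -29/125)ᵀ = (-1, -2)ᵀ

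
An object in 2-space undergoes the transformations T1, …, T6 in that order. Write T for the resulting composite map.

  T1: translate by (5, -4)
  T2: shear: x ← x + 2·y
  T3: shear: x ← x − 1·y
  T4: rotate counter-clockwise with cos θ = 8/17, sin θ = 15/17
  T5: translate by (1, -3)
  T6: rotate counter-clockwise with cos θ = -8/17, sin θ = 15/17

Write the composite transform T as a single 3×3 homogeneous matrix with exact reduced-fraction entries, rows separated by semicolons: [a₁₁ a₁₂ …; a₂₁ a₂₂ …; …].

T1 = [1 0 5; 0 1 -4; 0 0 1]
T2·T1 = [1 2 -3; 0 1 -4; 0 0 1]
T3·…·T1 = [1 1 1; 0 1 -4; 0 0 1]
T4·…·T1 = [8/17 -7/17 4; 15/17 23/17 -1; 0 0 1]
T5·…·T1 = [8/17 -7/17 5; 15/17 23/17 -4; 0 0 1]
T6·…·T1 = [-1 -1 20/17; 0 -1 107/17; 0 0 1]

T = [-1 -1 20/17; 0 -1 107/17; 0 0 1]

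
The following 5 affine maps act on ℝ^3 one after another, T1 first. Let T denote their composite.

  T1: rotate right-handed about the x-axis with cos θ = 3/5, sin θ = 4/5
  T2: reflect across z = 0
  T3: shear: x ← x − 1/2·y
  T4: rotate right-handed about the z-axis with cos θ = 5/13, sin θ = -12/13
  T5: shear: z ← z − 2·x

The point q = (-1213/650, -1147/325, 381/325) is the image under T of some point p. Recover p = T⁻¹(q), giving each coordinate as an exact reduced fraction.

p = (1, 1/5, 4)

T1 = [1 0 0 0; 0 3/5 -4/5 0; 0 4/5 3/5 0; 0 0 0 1]
T2·T1 = [1 0 0 0; 0 3/5 -4/5 0; 0 -4/5 -3/5 0; 0 0 0 1]
T3·…·T1 = [1 -3/10 2/5 0; 0 3/5 -4/5 0; 0 -4/5 -3/5 0; 0 0 0 1]
T4·…·T1 = [5/13 57/130 -38/65 0; -12/13 33/65 -44/65 0; 0 -4/5 -3/5 0; 0 0 0 1]
T5·…·T1 = [5/13 57/130 -38/65 0; -12/13 33/65 -44/65 0; -10/13 -109/65 37/65 0; 0 0 0 1]
det M = -1; M⁻¹ = [11/13 -19/26 0 0; -68/65 3/13 -4/5 0; -126/65 -4/13 -3/5 0; 0 0 0 1]
M⁻¹ · (-1213/650, -1147/325, 381/325)ᵀ = (1, 1/5, 4)ᵀ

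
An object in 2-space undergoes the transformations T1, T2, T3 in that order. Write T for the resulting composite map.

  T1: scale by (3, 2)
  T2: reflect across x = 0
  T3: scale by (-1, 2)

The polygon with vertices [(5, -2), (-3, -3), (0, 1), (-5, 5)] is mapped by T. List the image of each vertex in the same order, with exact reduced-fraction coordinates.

T1 scale by (3, 2): (5, -2) → (15, -4); (-3, -3) → (-9, -6); (0, 1) → (0, 2); (-5, 5) → (-15, 10)
T2 reflect across x = 0: (15, -4) → (-15, -4); (-9, -6) → (9, -6); (0, 2) → (0, 2); (-15, 10) → (15, 10)
T3 scale by (-1, 2): (-15, -4) → (15, -8); (9, -6) → (-9, -12); (0, 2) → (0, 4); (15, 10) → (-15, 20)

image vertices: (15, -8), (-9, -12), (0, 4), (-15, 20)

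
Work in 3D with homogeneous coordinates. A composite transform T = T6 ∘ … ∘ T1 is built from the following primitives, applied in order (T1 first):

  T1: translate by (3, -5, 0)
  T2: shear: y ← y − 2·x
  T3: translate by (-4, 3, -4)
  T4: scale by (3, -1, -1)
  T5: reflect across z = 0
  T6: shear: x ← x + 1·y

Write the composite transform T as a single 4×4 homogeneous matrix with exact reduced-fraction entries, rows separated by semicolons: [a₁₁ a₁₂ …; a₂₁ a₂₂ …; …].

T1 = [1 0 0 3; 0 1 0 -5; 0 0 1 0; 0 0 0 1]
T2·T1 = [1 0 0 3; -2 1 0 -11; 0 0 1 0; 0 0 0 1]
T3·…·T1 = [1 0 0 -1; -2 1 0 -8; 0 0 1 -4; 0 0 0 1]
T4·…·T1 = [3 0 0 -3; 2 -1 0 8; 0 0 -1 4; 0 0 0 1]
T5·…·T1 = [3 0 0 -3; 2 -1 0 8; 0 0 1 -4; 0 0 0 1]
T6·…·T1 = [5 -1 0 5; 2 -1 0 8; 0 0 1 -4; 0 0 0 1]

T = [5 -1 0 5; 2 -1 0 8; 0 0 1 -4; 0 0 0 1]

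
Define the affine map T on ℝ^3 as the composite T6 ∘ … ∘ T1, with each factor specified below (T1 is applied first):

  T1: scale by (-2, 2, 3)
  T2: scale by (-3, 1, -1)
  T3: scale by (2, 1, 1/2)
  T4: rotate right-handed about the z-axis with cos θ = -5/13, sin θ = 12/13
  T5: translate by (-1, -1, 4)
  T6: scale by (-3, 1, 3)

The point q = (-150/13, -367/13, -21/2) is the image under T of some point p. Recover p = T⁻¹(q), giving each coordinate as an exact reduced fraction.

T1 = [-2 0 0 0; 0 2 0 0; 0 0 3 0; 0 0 0 1]
T2·T1 = [6 0 0 0; 0 2 0 0; 0 0 -3 0; 0 0 0 1]
T3·…·T1 = [12 0 0 0; 0 2 0 0; 0 0 -3/2 0; 0 0 0 1]
T4·…·T1 = [-60/13 -24/13 0 0; 144/13 -10/13 0 0; 0 0 -3/2 0; 0 0 0 1]
T5·…·T1 = [-60/13 -24/13 0 -1; 144/13 -10/13 0 -1; 0 0 -3/2 4; 0 0 0 1]
T6·…·T1 = [180/13 72/13 0 3; 144/13 -10/13 0 -1; 0 0 -9/2 12; 0 0 0 1]
det M = 324; M⁻¹ = [5/468 1/13 0 7/156; 2/13 -5/26 0 -17/26; 0 0 -2/9 8/3; 0 0 0 1]
M⁻¹ · (-150/13, -367/13, -21/2)ᵀ = (-9/4, 3, 5)ᵀ

p = (-9/4, 3, 5)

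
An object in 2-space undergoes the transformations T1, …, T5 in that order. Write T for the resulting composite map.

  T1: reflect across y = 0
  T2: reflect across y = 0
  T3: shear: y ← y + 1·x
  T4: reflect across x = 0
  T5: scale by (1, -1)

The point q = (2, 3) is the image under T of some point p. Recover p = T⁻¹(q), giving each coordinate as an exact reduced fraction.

p = (-2, -1)

T1 = [1 0 0; 0 -1 0; 0 0 1]
T2·T1 = [1 0 0; 0 1 0; 0 0 1]
T3·…·T1 = [1 0 0; 1 1 0; 0 0 1]
T4·…·T1 = [-1 0 0; 1 1 0; 0 0 1]
T5·…·T1 = [-1 0 0; -1 -1 0; 0 0 1]
det M = 1; M⁻¹ = [-1 0 0; 1 -1 0; 0 0 1]
M⁻¹ · (2, 3)ᵀ = (-2, -1)ᵀ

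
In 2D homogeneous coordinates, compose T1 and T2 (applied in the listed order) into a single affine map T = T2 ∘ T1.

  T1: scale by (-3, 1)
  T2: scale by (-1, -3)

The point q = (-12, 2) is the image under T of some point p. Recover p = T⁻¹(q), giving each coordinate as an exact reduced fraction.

T1 = [-3 0 0; 0 1 0; 0 0 1]
T2·T1 = [3 0 0; 0 -3 0; 0 0 1]
det M = -9; M⁻¹ = [1/3 0 0; 0 -1/3 0; 0 0 1]
M⁻¹ · (-12, 2)ᵀ = (-4, -2/3)ᵀ

p = (-4, -2/3)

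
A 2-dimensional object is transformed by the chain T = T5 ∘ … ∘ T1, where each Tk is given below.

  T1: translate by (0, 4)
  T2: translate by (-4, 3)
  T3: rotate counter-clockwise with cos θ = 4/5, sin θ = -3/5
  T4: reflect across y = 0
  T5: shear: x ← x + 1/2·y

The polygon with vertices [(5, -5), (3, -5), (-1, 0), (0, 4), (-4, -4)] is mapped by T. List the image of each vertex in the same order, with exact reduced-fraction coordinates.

T1 translate by (0, 4): (5, -5) → (5, -1); (3, -5) → (3, -1); (-1, 0) → (-1, 4); (0, 4) → (0, 8); (-4, -4) → (-4, 0)
T2 translate by (-4, 3): (5, -1) → (1, 2); (3, -1) → (-1, 2); (-1, 4) → (-5, 7); (0, 8) → (-4, 11); (-4, 0) → (-8, 3)
T3 rotate counter-clockwise with cos θ = 4/5, sin θ = -3/5: (1, 2) → (2, 1); (-1, 2) → (2/5, 11/5); (-5, 7) → (1/5, 43/5); (-4, 11) → (17/5, 56/5); (-8, 3) → (-23/5, 36/5)
T4 reflect across y = 0: (2, 1) → (2, -1); (2/5, 11/5) → (2/5, -11/5); (1/5, 43/5) → (1/5, -43/5); (17/5, 56/5) → (17/5, -56/5); (-23/5, 36/5) → (-23/5, -36/5)
T5 shear: x ← x + 1/2·y: (2, -1) → (3/2, -1); (2/5, -11/5) → (-7/10, -11/5); (1/5, -43/5) → (-41/10, -43/5); (17/5, -56/5) → (-11/5, -56/5); (-23/5, -36/5) → (-41/5, -36/5)

image vertices: (3/2, -1), (-7/10, -11/5), (-41/10, -43/5), (-11/5, -56/5), (-41/5, -36/5)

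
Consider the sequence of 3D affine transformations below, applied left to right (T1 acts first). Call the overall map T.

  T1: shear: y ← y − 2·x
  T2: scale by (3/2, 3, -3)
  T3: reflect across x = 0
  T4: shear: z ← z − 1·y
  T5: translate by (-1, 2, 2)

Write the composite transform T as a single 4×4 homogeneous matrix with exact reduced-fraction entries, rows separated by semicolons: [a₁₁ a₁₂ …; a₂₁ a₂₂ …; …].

T = [-3/2 0 0 -1; -6 3 0 2; 6 -3 -3 2; 0 0 0 1]

T1 = [1 0 0 0; -2 1 0 0; 0 0 1 0; 0 0 0 1]
T2·T1 = [3/2 0 0 0; -6 3 0 0; 0 0 -3 0; 0 0 0 1]
T3·…·T1 = [-3/2 0 0 0; -6 3 0 0; 0 0 -3 0; 0 0 0 1]
T4·…·T1 = [-3/2 0 0 0; -6 3 0 0; 6 -3 -3 0; 0 0 0 1]
T5·…·T1 = [-3/2 0 0 -1; -6 3 0 2; 6 -3 -3 2; 0 0 0 1]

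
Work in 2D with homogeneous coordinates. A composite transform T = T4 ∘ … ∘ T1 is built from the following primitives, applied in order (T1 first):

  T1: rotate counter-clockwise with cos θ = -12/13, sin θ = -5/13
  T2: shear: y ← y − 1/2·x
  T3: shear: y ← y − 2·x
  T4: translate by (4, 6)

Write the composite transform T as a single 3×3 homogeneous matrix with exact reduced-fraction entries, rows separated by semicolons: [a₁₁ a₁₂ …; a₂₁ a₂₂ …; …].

T1 = [-12/13 5/13 0; -5/13 -12/13 0; 0 0 1]
T2·T1 = [-12/13 5/13 0; 1/13 -29/26 0; 0 0 1]
T3·…·T1 = [-12/13 5/13 0; 25/13 -49/26 0; 0 0 1]
T4·…·T1 = [-12/13 5/13 4; 25/13 -49/26 6; 0 0 1]

T = [-12/13 5/13 4; 25/13 -49/26 6; 0 0 1]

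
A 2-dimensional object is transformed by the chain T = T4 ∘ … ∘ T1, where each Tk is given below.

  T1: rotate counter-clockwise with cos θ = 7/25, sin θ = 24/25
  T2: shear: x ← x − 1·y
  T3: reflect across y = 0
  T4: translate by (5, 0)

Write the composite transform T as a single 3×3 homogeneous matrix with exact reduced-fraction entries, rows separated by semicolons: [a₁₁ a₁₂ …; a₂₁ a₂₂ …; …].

T = [-17/25 -31/25 5; -24/25 -7/25 0; 0 0 1]

T1 = [7/25 -24/25 0; 24/25 7/25 0; 0 0 1]
T2·T1 = [-17/25 -31/25 0; 24/25 7/25 0; 0 0 1]
T3·…·T1 = [-17/25 -31/25 0; -24/25 -7/25 0; 0 0 1]
T4·…·T1 = [-17/25 -31/25 5; -24/25 -7/25 0; 0 0 1]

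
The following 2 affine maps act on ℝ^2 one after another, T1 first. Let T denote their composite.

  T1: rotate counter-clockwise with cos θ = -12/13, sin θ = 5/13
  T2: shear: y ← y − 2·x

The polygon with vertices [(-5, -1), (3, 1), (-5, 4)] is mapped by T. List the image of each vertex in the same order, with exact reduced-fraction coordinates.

image vertices: (5, -11), (-41/13, 85/13), (40/13, -153/13)

T1 rotate counter-clockwise with cos θ = -12/13, sin θ = 5/13: (-5, -1) → (5, -1); (3, 1) → (-41/13, 3/13); (-5, 4) → (40/13, -73/13)
T2 shear: y ← y − 2·x: (5, -1) → (5, -11); (-41/13, 3/13) → (-41/13, 85/13); (40/13, -73/13) → (40/13, -153/13)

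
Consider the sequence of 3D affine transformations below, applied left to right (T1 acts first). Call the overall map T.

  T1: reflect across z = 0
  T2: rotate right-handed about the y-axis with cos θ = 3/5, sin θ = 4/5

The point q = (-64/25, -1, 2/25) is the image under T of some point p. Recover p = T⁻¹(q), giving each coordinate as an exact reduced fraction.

T1 = [1 0 0 0; 0 1 0 0; 0 0 -1 0; 0 0 0 1]
T2·T1 = [3/5 0 -4/5 0; 0 1 0 0; -4/5 0 -3/5 0; 0 0 0 1]
det M = -1; M⁻¹ = [3/5 0 -4/5 0; 0 1 0 0; -4/5 0 -3/5 0; 0 0 0 1]
M⁻¹ · (-64/25, -1, 2/25)ᵀ = (-8/5, -1, 2)ᵀ

p = (-8/5, -1, 2)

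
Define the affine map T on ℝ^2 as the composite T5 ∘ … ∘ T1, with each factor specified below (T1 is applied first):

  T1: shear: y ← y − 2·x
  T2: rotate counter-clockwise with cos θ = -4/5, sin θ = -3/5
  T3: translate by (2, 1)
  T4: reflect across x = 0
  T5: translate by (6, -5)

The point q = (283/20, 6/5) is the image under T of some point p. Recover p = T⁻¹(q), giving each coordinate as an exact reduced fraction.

T1 = [1 0 0; -2 1 0; 0 0 1]
T2·T1 = [-2 3/5 0; 1 -4/5 0; 0 0 1]
T3·…·T1 = [-2 3/5 2; 1 -4/5 1; 0 0 1]
T4·…·T1 = [2 -3/5 -2; 1 -4/5 1; 0 0 1]
T5·…·T1 = [2 -3/5 4; 1 -4/5 -4; 0 0 1]
det M = -1; M⁻¹ = [4/5 -3/5 -28/5; 1 -2 -12; 0 0 1]
M⁻¹ · (283/20, 6/5)ᵀ = (5, -1/4)ᵀ

p = (5, -1/4)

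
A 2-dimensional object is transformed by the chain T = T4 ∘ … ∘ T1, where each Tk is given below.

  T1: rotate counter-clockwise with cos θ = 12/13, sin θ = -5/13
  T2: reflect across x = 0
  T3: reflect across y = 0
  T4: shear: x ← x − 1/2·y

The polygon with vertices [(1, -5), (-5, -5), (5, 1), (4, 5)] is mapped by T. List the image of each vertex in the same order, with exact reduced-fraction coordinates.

T1 rotate counter-clockwise with cos θ = 12/13, sin θ = -5/13: (1, -5) → (-1, -5); (-5, -5) → (-85/13, -35/13); (5, 1) → (5, -1); (4, 5) → (73/13, 40/13)
T2 reflect across x = 0: (-1, -5) → (1, -5); (-85/13, -35/13) → (85/13, -35/13); (5, -1) → (-5, -1); (73/13, 40/13) → (-73/13, 40/13)
T3 reflect across y = 0: (1, -5) → (1, 5); (85/13, -35/13) → (85/13, 35/13); (-5, -1) → (-5, 1); (-73/13, 40/13) → (-73/13, -40/13)
T4 shear: x ← x − 1/2·y: (1, 5) → (-3/2, 5); (85/13, 35/13) → (135/26, 35/13); (-5, 1) → (-11/2, 1); (-73/13, -40/13) → (-53/13, -40/13)

image vertices: (-3/2, 5), (135/26, 35/13), (-11/2, 1), (-53/13, -40/13)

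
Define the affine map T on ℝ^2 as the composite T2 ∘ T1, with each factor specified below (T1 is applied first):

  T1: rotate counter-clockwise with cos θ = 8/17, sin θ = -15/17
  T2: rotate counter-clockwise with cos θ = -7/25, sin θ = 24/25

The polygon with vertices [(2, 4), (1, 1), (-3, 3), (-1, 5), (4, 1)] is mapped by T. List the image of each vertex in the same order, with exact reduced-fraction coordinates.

image vertices: (-116/85, 362/85), (7/425, 601/425), (-1803/425, 21/425), (-1789/425, 1223/425), (919/425, 1492/425)

T1 rotate counter-clockwise with cos θ = 8/17, sin θ = -15/17: (2, 4) → (76/17, 2/17); (1, 1) → (23/17, -7/17); (-3, 3) → (21/17, 69/17); (-1, 5) → (67/17, 55/17); (4, 1) → (47/17, -52/17)
T2 rotate counter-clockwise with cos θ = -7/25, sin θ = 24/25: (76/17, 2/17) → (-116/85, 362/85); (23/17, -7/17) → (7/425, 601/425); (21/17, 69/17) → (-1803/425, 21/425); (67/17, 55/17) → (-1789/425, 1223/425); (47/17, -52/17) → (919/425, 1492/425)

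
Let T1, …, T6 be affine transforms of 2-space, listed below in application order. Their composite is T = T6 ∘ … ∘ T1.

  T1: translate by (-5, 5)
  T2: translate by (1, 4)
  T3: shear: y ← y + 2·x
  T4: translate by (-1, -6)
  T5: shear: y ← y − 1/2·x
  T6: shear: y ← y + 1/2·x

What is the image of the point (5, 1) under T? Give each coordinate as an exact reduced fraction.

T(p) = (0, 6)

T1 translate by (-5, 5): (5, 1) → (0, 6)
T2 translate by (1, 4): (0, 6) → (1, 10)
T3 shear: y ← y + 2·x: (1, 10) → (1, 12)
T4 translate by (-1, -6): (1, 12) → (0, 6)
T5 shear: y ← y − 1/2·x: (0, 6) → (0, 6)
T6 shear: y ← y + 1/2·x: (0, 6) → (0, 6)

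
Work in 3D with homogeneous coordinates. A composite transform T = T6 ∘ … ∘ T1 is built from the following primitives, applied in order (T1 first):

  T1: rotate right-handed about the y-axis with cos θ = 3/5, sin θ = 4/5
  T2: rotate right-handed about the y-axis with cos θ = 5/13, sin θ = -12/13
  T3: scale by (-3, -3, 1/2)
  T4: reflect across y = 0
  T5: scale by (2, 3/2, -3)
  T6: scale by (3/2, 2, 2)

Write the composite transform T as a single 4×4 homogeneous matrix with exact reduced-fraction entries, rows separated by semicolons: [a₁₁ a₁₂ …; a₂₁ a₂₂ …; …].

T1 = [3/5 0 4/5 0; 0 1 0 0; -4/5 0 3/5 0; 0 0 0 1]
T2·T1 = [63/65 0 -16/65 0; 0 1 0 0; 16/65 0 63/65 0; 0 0 0 1]
T3·…·T1 = [-189/65 0 48/65 0; 0 -3 0 0; 8/65 0 63/130 0; 0 0 0 1]
T4·…·T1 = [-189/65 0 48/65 0; 0 3 0 0; 8/65 0 63/130 0; 0 0 0 1]
T5·…·T1 = [-378/65 0 96/65 0; 0 9/2 0 0; -24/65 0 -189/130 0; 0 0 0 1]
T6·…·T1 = [-567/65 0 144/65 0; 0 9 0 0; -48/65 0 -189/65 0; 0 0 0 1]

T = [-567/65 0 144/65 0; 0 9 0 0; -48/65 0 -189/65 0; 0 0 0 1]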